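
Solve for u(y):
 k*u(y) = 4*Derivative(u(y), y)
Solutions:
 u(y) = C1*exp(k*y/4)


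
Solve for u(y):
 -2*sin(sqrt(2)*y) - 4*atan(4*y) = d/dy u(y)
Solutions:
 u(y) = C1 - 4*y*atan(4*y) + log(16*y^2 + 1)/2 + sqrt(2)*cos(sqrt(2)*y)


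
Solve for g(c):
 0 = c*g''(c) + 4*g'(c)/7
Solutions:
 g(c) = C1 + C2*c^(3/7)


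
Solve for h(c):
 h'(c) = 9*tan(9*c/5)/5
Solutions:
 h(c) = C1 - log(cos(9*c/5))


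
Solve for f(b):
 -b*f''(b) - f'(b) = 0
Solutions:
 f(b) = C1 + C2*log(b)


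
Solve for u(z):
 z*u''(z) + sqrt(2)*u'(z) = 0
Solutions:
 u(z) = C1 + C2*z^(1 - sqrt(2))


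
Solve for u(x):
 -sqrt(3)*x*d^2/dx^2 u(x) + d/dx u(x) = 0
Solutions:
 u(x) = C1 + C2*x^(sqrt(3)/3 + 1)


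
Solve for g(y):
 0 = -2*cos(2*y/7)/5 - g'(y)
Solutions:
 g(y) = C1 - 7*sin(2*y/7)/5


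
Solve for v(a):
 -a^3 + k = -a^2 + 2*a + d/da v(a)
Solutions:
 v(a) = C1 - a^4/4 + a^3/3 - a^2 + a*k


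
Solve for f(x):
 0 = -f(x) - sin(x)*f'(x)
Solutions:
 f(x) = C1*sqrt(cos(x) + 1)/sqrt(cos(x) - 1)


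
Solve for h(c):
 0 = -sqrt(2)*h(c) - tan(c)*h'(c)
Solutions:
 h(c) = C1/sin(c)^(sqrt(2))


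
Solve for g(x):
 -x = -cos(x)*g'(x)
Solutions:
 g(x) = C1 + Integral(x/cos(x), x)


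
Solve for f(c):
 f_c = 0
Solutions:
 f(c) = C1


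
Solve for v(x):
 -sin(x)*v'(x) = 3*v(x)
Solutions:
 v(x) = C1*(cos(x) + 1)^(3/2)/(cos(x) - 1)^(3/2)


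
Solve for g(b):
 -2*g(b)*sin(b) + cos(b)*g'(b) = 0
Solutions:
 g(b) = C1/cos(b)^2


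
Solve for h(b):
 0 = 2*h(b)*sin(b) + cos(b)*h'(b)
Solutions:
 h(b) = C1*cos(b)^2


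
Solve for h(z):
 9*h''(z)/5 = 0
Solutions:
 h(z) = C1 + C2*z


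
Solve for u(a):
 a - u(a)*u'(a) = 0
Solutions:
 u(a) = -sqrt(C1 + a^2)
 u(a) = sqrt(C1 + a^2)


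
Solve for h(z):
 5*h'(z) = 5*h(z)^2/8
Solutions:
 h(z) = -8/(C1 + z)


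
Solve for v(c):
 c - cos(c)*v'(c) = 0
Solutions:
 v(c) = C1 + Integral(c/cos(c), c)


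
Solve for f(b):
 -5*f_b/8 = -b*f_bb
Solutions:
 f(b) = C1 + C2*b^(13/8)


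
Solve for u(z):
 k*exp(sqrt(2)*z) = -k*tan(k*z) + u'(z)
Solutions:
 u(z) = C1 + k*Piecewise((sqrt(2)*exp(sqrt(2)*z)/2 + log(tan(k*z)^2 + 1)/(2*k), Ne(k, 0)), (sqrt(2)*exp(sqrt(2)*z)/2, True))


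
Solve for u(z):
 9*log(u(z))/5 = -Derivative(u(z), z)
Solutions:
 li(u(z)) = C1 - 9*z/5


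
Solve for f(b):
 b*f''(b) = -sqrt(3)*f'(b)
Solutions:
 f(b) = C1 + C2*b^(1 - sqrt(3))


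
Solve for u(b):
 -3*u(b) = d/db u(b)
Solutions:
 u(b) = C1*exp(-3*b)


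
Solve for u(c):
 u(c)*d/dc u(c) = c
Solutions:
 u(c) = -sqrt(C1 + c^2)
 u(c) = sqrt(C1 + c^2)


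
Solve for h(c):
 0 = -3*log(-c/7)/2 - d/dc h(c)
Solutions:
 h(c) = C1 - 3*c*log(-c)/2 + 3*c*(1 + log(7))/2


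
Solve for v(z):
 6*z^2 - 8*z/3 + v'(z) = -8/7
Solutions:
 v(z) = C1 - 2*z^3 + 4*z^2/3 - 8*z/7


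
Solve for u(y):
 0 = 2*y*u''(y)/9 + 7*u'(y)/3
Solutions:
 u(y) = C1 + C2/y^(19/2)


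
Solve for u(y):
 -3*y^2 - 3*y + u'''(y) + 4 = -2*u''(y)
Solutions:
 u(y) = C1 + C2*y + C3*exp(-2*y) + y^4/8 - y^2


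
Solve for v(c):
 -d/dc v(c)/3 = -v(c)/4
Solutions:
 v(c) = C1*exp(3*c/4)


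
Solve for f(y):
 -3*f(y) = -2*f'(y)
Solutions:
 f(y) = C1*exp(3*y/2)


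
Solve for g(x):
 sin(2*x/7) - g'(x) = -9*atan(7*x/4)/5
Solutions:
 g(x) = C1 + 9*x*atan(7*x/4)/5 - 18*log(49*x^2 + 16)/35 - 7*cos(2*x/7)/2


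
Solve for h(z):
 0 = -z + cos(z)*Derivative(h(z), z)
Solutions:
 h(z) = C1 + Integral(z/cos(z), z)


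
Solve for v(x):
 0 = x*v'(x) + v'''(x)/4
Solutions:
 v(x) = C1 + Integral(C2*airyai(-2^(2/3)*x) + C3*airybi(-2^(2/3)*x), x)


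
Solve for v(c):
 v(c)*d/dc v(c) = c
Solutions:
 v(c) = -sqrt(C1 + c^2)
 v(c) = sqrt(C1 + c^2)


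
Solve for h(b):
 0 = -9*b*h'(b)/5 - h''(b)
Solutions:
 h(b) = C1 + C2*erf(3*sqrt(10)*b/10)


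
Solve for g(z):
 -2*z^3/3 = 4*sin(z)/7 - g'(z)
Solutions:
 g(z) = C1 + z^4/6 - 4*cos(z)/7


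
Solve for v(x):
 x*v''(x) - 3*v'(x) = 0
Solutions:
 v(x) = C1 + C2*x^4


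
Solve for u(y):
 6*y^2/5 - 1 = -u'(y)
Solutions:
 u(y) = C1 - 2*y^3/5 + y


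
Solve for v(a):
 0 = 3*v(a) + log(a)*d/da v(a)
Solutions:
 v(a) = C1*exp(-3*li(a))


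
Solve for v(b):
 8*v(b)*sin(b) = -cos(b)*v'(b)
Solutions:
 v(b) = C1*cos(b)^8


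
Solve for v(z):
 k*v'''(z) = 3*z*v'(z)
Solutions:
 v(z) = C1 + Integral(C2*airyai(3^(1/3)*z*(1/k)^(1/3)) + C3*airybi(3^(1/3)*z*(1/k)^(1/3)), z)


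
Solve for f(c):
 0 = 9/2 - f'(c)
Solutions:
 f(c) = C1 + 9*c/2


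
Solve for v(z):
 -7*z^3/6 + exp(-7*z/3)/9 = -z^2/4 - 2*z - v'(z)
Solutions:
 v(z) = C1 + 7*z^4/24 - z^3/12 - z^2 + exp(-7*z/3)/21


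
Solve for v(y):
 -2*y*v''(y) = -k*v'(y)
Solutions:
 v(y) = C1 + y^(re(k)/2 + 1)*(C2*sin(log(y)*Abs(im(k))/2) + C3*cos(log(y)*im(k)/2))


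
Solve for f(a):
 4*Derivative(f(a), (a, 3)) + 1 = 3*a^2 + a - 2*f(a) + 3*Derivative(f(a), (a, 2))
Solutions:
 f(a) = C1*exp(a*((4*sqrt(14) + 15)^(-1/3) + 2 + (4*sqrt(14) + 15)^(1/3))/8)*sin(sqrt(3)*a*(-(4*sqrt(14) + 15)^(1/3) + (4*sqrt(14) + 15)^(-1/3))/8) + C2*exp(a*((4*sqrt(14) + 15)^(-1/3) + 2 + (4*sqrt(14) + 15)^(1/3))/8)*cos(sqrt(3)*a*(-(4*sqrt(14) + 15)^(1/3) + (4*sqrt(14) + 15)^(-1/3))/8) + C3*exp(a*(-(4*sqrt(14) + 15)^(1/3) - 1/(4*sqrt(14) + 15)^(1/3) + 1)/4) + 3*a^2/2 + a/2 + 4


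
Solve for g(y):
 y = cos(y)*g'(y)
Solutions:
 g(y) = C1 + Integral(y/cos(y), y)


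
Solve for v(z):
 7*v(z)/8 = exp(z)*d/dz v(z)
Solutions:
 v(z) = C1*exp(-7*exp(-z)/8)


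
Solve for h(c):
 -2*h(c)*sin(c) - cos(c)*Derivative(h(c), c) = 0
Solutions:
 h(c) = C1*cos(c)^2


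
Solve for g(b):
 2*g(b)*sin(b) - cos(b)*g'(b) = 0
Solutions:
 g(b) = C1/cos(b)^2


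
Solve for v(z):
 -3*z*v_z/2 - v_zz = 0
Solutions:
 v(z) = C1 + C2*erf(sqrt(3)*z/2)


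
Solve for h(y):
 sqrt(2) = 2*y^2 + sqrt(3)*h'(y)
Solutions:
 h(y) = C1 - 2*sqrt(3)*y^3/9 + sqrt(6)*y/3


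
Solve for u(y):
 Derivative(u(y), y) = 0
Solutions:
 u(y) = C1


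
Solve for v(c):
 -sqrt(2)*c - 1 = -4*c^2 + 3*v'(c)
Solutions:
 v(c) = C1 + 4*c^3/9 - sqrt(2)*c^2/6 - c/3


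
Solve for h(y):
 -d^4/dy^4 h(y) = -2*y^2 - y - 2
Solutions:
 h(y) = C1 + C2*y + C3*y^2 + C4*y^3 + y^6/180 + y^5/120 + y^4/12


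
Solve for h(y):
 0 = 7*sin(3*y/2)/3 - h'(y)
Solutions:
 h(y) = C1 - 14*cos(3*y/2)/9


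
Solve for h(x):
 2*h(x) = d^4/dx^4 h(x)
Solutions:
 h(x) = C1*exp(-2^(1/4)*x) + C2*exp(2^(1/4)*x) + C3*sin(2^(1/4)*x) + C4*cos(2^(1/4)*x)


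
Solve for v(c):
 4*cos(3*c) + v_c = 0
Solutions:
 v(c) = C1 - 4*sin(3*c)/3


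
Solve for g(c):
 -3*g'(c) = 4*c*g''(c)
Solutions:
 g(c) = C1 + C2*c^(1/4)


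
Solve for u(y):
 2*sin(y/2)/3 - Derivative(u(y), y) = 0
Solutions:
 u(y) = C1 - 4*cos(y/2)/3


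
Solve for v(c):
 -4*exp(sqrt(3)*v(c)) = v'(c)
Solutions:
 v(c) = sqrt(3)*(2*log(1/(C1 + 4*c)) - log(3))/6


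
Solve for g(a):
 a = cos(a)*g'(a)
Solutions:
 g(a) = C1 + Integral(a/cos(a), a)


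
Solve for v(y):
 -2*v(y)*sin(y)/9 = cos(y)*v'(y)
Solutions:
 v(y) = C1*cos(y)^(2/9)


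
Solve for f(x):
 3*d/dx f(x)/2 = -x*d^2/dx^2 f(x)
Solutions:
 f(x) = C1 + C2/sqrt(x)


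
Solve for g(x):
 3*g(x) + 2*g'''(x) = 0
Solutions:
 g(x) = C3*exp(-2^(2/3)*3^(1/3)*x/2) + (C1*sin(2^(2/3)*3^(5/6)*x/4) + C2*cos(2^(2/3)*3^(5/6)*x/4))*exp(2^(2/3)*3^(1/3)*x/4)


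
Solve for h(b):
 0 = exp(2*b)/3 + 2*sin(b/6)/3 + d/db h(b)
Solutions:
 h(b) = C1 - exp(2*b)/6 + 4*cos(b/6)


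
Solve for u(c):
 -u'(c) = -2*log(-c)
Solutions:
 u(c) = C1 + 2*c*log(-c) - 2*c


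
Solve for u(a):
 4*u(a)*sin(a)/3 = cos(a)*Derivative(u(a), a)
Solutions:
 u(a) = C1/cos(a)^(4/3)


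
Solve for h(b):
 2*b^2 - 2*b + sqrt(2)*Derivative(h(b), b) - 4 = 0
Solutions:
 h(b) = C1 - sqrt(2)*b^3/3 + sqrt(2)*b^2/2 + 2*sqrt(2)*b


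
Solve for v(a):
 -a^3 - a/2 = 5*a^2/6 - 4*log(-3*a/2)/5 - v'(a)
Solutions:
 v(a) = C1 + a^4/4 + 5*a^3/18 + a^2/4 - 4*a*log(-a)/5 + 4*a*(-log(3) + log(2) + 1)/5


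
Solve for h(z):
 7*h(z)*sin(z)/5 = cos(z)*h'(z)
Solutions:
 h(z) = C1/cos(z)^(7/5)


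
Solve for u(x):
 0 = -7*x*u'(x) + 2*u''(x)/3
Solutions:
 u(x) = C1 + C2*erfi(sqrt(21)*x/2)


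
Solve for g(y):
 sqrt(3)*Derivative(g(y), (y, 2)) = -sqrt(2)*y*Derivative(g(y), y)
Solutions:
 g(y) = C1 + C2*erf(6^(3/4)*y/6)


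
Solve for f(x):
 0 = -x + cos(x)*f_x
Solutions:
 f(x) = C1 + Integral(x/cos(x), x)


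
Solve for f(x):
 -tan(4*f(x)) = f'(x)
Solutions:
 f(x) = -asin(C1*exp(-4*x))/4 + pi/4
 f(x) = asin(C1*exp(-4*x))/4


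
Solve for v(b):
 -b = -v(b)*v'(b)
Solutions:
 v(b) = -sqrt(C1 + b^2)
 v(b) = sqrt(C1 + b^2)


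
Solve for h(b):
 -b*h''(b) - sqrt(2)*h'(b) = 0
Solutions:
 h(b) = C1 + C2*b^(1 - sqrt(2))


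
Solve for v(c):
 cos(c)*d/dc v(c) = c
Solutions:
 v(c) = C1 + Integral(c/cos(c), c)


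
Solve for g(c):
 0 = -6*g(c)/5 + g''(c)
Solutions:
 g(c) = C1*exp(-sqrt(30)*c/5) + C2*exp(sqrt(30)*c/5)


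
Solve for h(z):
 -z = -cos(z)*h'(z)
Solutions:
 h(z) = C1 + Integral(z/cos(z), z)


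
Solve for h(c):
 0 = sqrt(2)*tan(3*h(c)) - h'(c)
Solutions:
 h(c) = -asin(C1*exp(3*sqrt(2)*c))/3 + pi/3
 h(c) = asin(C1*exp(3*sqrt(2)*c))/3


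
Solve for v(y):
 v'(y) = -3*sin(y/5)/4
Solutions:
 v(y) = C1 + 15*cos(y/5)/4


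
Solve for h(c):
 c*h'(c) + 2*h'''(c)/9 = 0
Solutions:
 h(c) = C1 + Integral(C2*airyai(-6^(2/3)*c/2) + C3*airybi(-6^(2/3)*c/2), c)


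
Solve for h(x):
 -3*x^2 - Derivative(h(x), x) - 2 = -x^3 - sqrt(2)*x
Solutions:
 h(x) = C1 + x^4/4 - x^3 + sqrt(2)*x^2/2 - 2*x


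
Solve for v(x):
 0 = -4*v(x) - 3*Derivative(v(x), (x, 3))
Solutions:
 v(x) = C3*exp(-6^(2/3)*x/3) + (C1*sin(2^(2/3)*3^(1/6)*x/2) + C2*cos(2^(2/3)*3^(1/6)*x/2))*exp(6^(2/3)*x/6)


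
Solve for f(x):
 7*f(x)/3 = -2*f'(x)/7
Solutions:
 f(x) = C1*exp(-49*x/6)


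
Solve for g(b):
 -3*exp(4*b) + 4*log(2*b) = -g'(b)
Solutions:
 g(b) = C1 - 4*b*log(b) + 4*b*(1 - log(2)) + 3*exp(4*b)/4


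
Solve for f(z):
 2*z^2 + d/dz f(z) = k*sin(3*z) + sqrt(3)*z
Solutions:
 f(z) = C1 - k*cos(3*z)/3 - 2*z^3/3 + sqrt(3)*z^2/2


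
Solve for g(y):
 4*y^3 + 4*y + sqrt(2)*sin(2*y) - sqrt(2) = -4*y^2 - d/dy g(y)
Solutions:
 g(y) = C1 - y^4 - 4*y^3/3 - 2*y^2 + sqrt(2)*y + sqrt(2)*cos(2*y)/2


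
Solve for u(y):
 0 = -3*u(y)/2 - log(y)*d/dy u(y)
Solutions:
 u(y) = C1*exp(-3*li(y)/2)


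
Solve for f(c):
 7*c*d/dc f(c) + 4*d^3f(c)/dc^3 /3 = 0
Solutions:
 f(c) = C1 + Integral(C2*airyai(-42^(1/3)*c/2) + C3*airybi(-42^(1/3)*c/2), c)


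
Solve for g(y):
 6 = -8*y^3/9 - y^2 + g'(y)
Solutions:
 g(y) = C1 + 2*y^4/9 + y^3/3 + 6*y


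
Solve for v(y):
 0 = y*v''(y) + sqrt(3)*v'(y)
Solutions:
 v(y) = C1 + C2*y^(1 - sqrt(3))


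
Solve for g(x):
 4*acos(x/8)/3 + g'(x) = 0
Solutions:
 g(x) = C1 - 4*x*acos(x/8)/3 + 4*sqrt(64 - x^2)/3


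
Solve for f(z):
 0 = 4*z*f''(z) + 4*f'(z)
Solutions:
 f(z) = C1 + C2*log(z)


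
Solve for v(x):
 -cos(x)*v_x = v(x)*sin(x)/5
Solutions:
 v(x) = C1*cos(x)^(1/5)


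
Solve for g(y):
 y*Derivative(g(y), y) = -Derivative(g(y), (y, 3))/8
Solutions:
 g(y) = C1 + Integral(C2*airyai(-2*y) + C3*airybi(-2*y), y)


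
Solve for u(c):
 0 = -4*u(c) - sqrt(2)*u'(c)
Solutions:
 u(c) = C1*exp(-2*sqrt(2)*c)


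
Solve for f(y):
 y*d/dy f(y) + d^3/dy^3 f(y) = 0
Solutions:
 f(y) = C1 + Integral(C2*airyai(-y) + C3*airybi(-y), y)


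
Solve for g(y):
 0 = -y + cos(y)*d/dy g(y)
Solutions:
 g(y) = C1 + Integral(y/cos(y), y)


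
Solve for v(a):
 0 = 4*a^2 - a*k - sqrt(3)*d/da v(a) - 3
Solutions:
 v(a) = C1 + 4*sqrt(3)*a^3/9 - sqrt(3)*a^2*k/6 - sqrt(3)*a


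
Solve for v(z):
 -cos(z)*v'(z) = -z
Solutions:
 v(z) = C1 + Integral(z/cos(z), z)


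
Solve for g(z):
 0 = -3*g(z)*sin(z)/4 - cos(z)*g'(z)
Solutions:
 g(z) = C1*cos(z)^(3/4)


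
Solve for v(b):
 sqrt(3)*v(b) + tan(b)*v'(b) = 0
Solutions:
 v(b) = C1/sin(b)^(sqrt(3))


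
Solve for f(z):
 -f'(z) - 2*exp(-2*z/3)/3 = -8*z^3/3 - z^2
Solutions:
 f(z) = C1 + 2*z^4/3 + z^3/3 + exp(-2*z/3)


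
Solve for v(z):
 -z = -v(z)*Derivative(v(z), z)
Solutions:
 v(z) = -sqrt(C1 + z^2)
 v(z) = sqrt(C1 + z^2)


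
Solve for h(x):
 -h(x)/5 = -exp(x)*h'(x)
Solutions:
 h(x) = C1*exp(-exp(-x)/5)


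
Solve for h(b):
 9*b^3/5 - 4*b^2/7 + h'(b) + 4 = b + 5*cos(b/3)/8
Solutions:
 h(b) = C1 - 9*b^4/20 + 4*b^3/21 + b^2/2 - 4*b + 15*sin(b/3)/8


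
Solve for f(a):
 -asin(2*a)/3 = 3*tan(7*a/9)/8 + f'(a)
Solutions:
 f(a) = C1 - a*asin(2*a)/3 - sqrt(1 - 4*a^2)/6 + 27*log(cos(7*a/9))/56


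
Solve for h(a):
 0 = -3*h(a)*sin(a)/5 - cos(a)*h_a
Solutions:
 h(a) = C1*cos(a)^(3/5)


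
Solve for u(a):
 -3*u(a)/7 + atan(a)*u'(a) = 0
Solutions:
 u(a) = C1*exp(3*Integral(1/atan(a), a)/7)


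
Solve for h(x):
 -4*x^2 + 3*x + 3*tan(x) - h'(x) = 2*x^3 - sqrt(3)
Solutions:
 h(x) = C1 - x^4/2 - 4*x^3/3 + 3*x^2/2 + sqrt(3)*x - 3*log(cos(x))


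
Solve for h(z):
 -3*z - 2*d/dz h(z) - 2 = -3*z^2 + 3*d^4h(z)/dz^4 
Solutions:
 h(z) = C1 + C4*exp(-2^(1/3)*3^(2/3)*z/3) + z^3/2 - 3*z^2/4 - z + (C2*sin(2^(1/3)*3^(1/6)*z/2) + C3*cos(2^(1/3)*3^(1/6)*z/2))*exp(2^(1/3)*3^(2/3)*z/6)


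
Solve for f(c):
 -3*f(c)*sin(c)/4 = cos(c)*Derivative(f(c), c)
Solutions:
 f(c) = C1*cos(c)^(3/4)


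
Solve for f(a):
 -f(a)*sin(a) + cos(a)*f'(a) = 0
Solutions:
 f(a) = C1/cos(a)


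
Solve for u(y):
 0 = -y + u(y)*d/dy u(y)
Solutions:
 u(y) = -sqrt(C1 + y^2)
 u(y) = sqrt(C1 + y^2)


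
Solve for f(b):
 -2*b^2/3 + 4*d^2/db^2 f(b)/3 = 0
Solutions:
 f(b) = C1 + C2*b + b^4/24


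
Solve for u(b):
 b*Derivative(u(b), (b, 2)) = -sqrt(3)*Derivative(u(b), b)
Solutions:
 u(b) = C1 + C2*b^(1 - sqrt(3))


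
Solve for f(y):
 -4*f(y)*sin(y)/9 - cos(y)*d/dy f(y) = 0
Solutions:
 f(y) = C1*cos(y)^(4/9)


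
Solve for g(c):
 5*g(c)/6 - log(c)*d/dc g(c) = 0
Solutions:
 g(c) = C1*exp(5*li(c)/6)


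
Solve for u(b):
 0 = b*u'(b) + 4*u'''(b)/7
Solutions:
 u(b) = C1 + Integral(C2*airyai(-14^(1/3)*b/2) + C3*airybi(-14^(1/3)*b/2), b)


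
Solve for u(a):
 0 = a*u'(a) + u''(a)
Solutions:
 u(a) = C1 + C2*erf(sqrt(2)*a/2)


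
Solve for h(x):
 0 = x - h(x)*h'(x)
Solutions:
 h(x) = -sqrt(C1 + x^2)
 h(x) = sqrt(C1 + x^2)


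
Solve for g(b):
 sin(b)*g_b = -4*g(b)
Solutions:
 g(b) = C1*(cos(b)^2 + 2*cos(b) + 1)/(cos(b)^2 - 2*cos(b) + 1)


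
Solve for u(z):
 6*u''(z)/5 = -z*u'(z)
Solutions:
 u(z) = C1 + C2*erf(sqrt(15)*z/6)


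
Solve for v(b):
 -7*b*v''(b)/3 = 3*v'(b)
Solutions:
 v(b) = C1 + C2/b^(2/7)


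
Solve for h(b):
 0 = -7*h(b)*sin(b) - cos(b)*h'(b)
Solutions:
 h(b) = C1*cos(b)^7


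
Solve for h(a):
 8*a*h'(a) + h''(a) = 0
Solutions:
 h(a) = C1 + C2*erf(2*a)


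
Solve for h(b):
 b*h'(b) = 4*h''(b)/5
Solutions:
 h(b) = C1 + C2*erfi(sqrt(10)*b/4)


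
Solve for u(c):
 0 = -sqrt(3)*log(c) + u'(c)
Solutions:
 u(c) = C1 + sqrt(3)*c*log(c) - sqrt(3)*c


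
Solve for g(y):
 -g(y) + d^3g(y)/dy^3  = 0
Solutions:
 g(y) = C3*exp(y) + (C1*sin(sqrt(3)*y/2) + C2*cos(sqrt(3)*y/2))*exp(-y/2)


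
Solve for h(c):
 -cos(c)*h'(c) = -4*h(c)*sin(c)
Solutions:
 h(c) = C1/cos(c)^4


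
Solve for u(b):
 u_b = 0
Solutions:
 u(b) = C1


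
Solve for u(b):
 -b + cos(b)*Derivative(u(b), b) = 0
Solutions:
 u(b) = C1 + Integral(b/cos(b), b)


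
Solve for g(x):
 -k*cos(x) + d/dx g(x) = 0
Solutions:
 g(x) = C1 + k*sin(x)


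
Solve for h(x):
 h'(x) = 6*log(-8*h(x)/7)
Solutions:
 -Integral(1/(log(-_y) - log(7) + 3*log(2)), (_y, h(x)))/6 = C1 - x


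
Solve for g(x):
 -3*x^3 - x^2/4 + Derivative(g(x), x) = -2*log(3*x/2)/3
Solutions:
 g(x) = C1 + 3*x^4/4 + x^3/12 - 2*x*log(x)/3 - 2*x*log(3)/3 + 2*x*log(2)/3 + 2*x/3


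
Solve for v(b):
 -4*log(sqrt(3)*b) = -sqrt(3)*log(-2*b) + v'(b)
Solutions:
 v(b) = C1 - b*(4 - sqrt(3))*log(b) + b*(-2*log(3) - sqrt(3) + sqrt(3)*log(2) + 4 + sqrt(3)*I*pi)


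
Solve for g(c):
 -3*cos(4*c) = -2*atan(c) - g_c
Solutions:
 g(c) = C1 - 2*c*atan(c) + log(c^2 + 1) + 3*sin(4*c)/4


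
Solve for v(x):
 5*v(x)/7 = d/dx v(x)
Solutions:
 v(x) = C1*exp(5*x/7)


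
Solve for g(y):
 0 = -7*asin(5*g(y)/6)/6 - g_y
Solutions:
 Integral(1/asin(5*_y/6), (_y, g(y))) = C1 - 7*y/6


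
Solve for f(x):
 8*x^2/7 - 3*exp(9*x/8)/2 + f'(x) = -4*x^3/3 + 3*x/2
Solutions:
 f(x) = C1 - x^4/3 - 8*x^3/21 + 3*x^2/4 + 4*exp(9*x/8)/3


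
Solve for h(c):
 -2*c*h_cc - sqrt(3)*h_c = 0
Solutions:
 h(c) = C1 + C2*c^(1 - sqrt(3)/2)


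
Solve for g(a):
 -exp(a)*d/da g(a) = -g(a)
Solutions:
 g(a) = C1*exp(-exp(-a))


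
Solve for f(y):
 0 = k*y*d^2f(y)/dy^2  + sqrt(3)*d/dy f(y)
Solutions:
 f(y) = C1 + y^(((re(k) - sqrt(3))*re(k) + im(k)^2)/(re(k)^2 + im(k)^2))*(C2*sin(sqrt(3)*log(y)*Abs(im(k))/(re(k)^2 + im(k)^2)) + C3*cos(sqrt(3)*log(y)*im(k)/(re(k)^2 + im(k)^2)))


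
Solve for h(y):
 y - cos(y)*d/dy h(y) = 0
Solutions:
 h(y) = C1 + Integral(y/cos(y), y)


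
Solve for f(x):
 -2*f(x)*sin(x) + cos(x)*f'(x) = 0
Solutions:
 f(x) = C1/cos(x)^2


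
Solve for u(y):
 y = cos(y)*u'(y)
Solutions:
 u(y) = C1 + Integral(y/cos(y), y)


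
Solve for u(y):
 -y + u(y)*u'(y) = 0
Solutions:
 u(y) = -sqrt(C1 + y^2)
 u(y) = sqrt(C1 + y^2)


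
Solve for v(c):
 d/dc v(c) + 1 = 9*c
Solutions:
 v(c) = C1 + 9*c^2/2 - c


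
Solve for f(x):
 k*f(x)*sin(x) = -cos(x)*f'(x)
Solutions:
 f(x) = C1*exp(k*log(cos(x)))


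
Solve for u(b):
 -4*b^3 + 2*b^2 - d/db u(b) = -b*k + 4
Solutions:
 u(b) = C1 - b^4 + 2*b^3/3 + b^2*k/2 - 4*b


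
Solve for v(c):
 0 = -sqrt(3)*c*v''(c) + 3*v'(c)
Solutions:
 v(c) = C1 + C2*c^(1 + sqrt(3))


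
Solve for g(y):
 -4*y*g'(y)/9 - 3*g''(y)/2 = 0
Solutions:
 g(y) = C1 + C2*erf(2*sqrt(3)*y/9)


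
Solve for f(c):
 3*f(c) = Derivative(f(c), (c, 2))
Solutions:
 f(c) = C1*exp(-sqrt(3)*c) + C2*exp(sqrt(3)*c)


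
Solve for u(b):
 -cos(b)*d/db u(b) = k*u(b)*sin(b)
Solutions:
 u(b) = C1*exp(k*log(cos(b)))


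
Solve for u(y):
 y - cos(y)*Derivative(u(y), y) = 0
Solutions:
 u(y) = C1 + Integral(y/cos(y), y)


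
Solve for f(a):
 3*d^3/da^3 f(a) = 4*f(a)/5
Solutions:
 f(a) = C3*exp(30^(2/3)*a/15) + (C1*sin(10^(2/3)*3^(1/6)*a/10) + C2*cos(10^(2/3)*3^(1/6)*a/10))*exp(-30^(2/3)*a/30)


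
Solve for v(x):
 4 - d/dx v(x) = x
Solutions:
 v(x) = C1 - x^2/2 + 4*x


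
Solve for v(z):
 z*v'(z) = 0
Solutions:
 v(z) = C1


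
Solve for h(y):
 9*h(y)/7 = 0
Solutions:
 h(y) = 0


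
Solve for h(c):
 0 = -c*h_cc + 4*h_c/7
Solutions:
 h(c) = C1 + C2*c^(11/7)


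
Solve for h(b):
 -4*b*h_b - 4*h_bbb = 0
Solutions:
 h(b) = C1 + Integral(C2*airyai(-b) + C3*airybi(-b), b)


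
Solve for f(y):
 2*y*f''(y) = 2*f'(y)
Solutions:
 f(y) = C1 + C2*y^2


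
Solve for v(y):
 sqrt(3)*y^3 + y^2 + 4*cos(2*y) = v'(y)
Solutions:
 v(y) = C1 + sqrt(3)*y^4/4 + y^3/3 + 2*sin(2*y)


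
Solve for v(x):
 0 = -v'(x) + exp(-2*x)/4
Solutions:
 v(x) = C1 - exp(-2*x)/8


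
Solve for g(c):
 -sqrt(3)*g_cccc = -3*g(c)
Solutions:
 g(c) = C1*exp(-3^(1/8)*c) + C2*exp(3^(1/8)*c) + C3*sin(3^(1/8)*c) + C4*cos(3^(1/8)*c)


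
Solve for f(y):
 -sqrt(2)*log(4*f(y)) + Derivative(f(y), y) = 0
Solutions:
 -sqrt(2)*Integral(1/(log(_y) + 2*log(2)), (_y, f(y)))/2 = C1 - y


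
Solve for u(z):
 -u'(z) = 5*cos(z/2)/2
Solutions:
 u(z) = C1 - 5*sin(z/2)


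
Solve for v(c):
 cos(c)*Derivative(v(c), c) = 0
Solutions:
 v(c) = C1


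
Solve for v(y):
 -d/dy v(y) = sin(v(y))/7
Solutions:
 y/7 + log(cos(v(y)) - 1)/2 - log(cos(v(y)) + 1)/2 = C1


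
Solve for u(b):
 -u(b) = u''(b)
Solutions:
 u(b) = C1*sin(b) + C2*cos(b)


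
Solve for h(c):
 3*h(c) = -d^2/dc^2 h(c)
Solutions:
 h(c) = C1*sin(sqrt(3)*c) + C2*cos(sqrt(3)*c)


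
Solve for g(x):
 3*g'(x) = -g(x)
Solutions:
 g(x) = C1*exp(-x/3)


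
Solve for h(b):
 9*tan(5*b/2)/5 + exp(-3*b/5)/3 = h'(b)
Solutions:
 h(b) = C1 + 9*log(tan(5*b/2)^2 + 1)/25 - 5*exp(-3*b/5)/9


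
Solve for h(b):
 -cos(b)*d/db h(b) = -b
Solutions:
 h(b) = C1 + Integral(b/cos(b), b)


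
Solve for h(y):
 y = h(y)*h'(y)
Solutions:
 h(y) = -sqrt(C1 + y^2)
 h(y) = sqrt(C1 + y^2)


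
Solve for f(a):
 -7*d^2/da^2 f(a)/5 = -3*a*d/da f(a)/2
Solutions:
 f(a) = C1 + C2*erfi(sqrt(105)*a/14)


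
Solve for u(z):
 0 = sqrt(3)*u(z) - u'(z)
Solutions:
 u(z) = C1*exp(sqrt(3)*z)


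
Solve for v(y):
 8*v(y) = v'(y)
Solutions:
 v(y) = C1*exp(8*y)


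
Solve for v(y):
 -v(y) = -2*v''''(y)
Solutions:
 v(y) = C1*exp(-2^(3/4)*y/2) + C2*exp(2^(3/4)*y/2) + C3*sin(2^(3/4)*y/2) + C4*cos(2^(3/4)*y/2)


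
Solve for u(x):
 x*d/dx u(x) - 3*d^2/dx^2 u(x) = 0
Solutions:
 u(x) = C1 + C2*erfi(sqrt(6)*x/6)


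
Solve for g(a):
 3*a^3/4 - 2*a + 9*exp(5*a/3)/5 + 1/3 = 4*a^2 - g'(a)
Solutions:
 g(a) = C1 - 3*a^4/16 + 4*a^3/3 + a^2 - a/3 - 27*exp(5*a/3)/25


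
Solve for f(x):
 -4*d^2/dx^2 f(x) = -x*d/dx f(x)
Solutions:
 f(x) = C1 + C2*erfi(sqrt(2)*x/4)


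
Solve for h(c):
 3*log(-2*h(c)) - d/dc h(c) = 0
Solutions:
 -Integral(1/(log(-_y) + log(2)), (_y, h(c)))/3 = C1 - c


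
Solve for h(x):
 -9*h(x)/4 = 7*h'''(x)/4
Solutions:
 h(x) = C3*exp(-21^(2/3)*x/7) + (C1*sin(3*3^(1/6)*7^(2/3)*x/14) + C2*cos(3*3^(1/6)*7^(2/3)*x/14))*exp(21^(2/3)*x/14)


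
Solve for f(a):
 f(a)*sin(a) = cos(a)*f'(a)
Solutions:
 f(a) = C1/cos(a)


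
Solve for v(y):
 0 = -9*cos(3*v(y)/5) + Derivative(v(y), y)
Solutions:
 -9*y - 5*log(sin(3*v(y)/5) - 1)/6 + 5*log(sin(3*v(y)/5) + 1)/6 = C1


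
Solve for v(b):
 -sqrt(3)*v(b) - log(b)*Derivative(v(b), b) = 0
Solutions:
 v(b) = C1*exp(-sqrt(3)*li(b))


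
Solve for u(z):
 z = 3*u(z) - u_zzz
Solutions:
 u(z) = C3*exp(3^(1/3)*z) + z/3 + (C1*sin(3^(5/6)*z/2) + C2*cos(3^(5/6)*z/2))*exp(-3^(1/3)*z/2)


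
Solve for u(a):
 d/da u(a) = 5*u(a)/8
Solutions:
 u(a) = C1*exp(5*a/8)


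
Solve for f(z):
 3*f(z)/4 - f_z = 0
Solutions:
 f(z) = C1*exp(3*z/4)


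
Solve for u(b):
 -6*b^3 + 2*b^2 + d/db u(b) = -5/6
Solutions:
 u(b) = C1 + 3*b^4/2 - 2*b^3/3 - 5*b/6


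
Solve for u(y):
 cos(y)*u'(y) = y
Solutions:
 u(y) = C1 + Integral(y/cos(y), y)


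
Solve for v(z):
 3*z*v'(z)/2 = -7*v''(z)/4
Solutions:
 v(z) = C1 + C2*erf(sqrt(21)*z/7)


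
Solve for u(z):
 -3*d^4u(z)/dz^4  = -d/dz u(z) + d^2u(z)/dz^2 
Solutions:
 u(z) = C1 + C2*exp(-2^(1/3)*z*(-2/(9 + sqrt(85))^(1/3) + 2^(1/3)*(9 + sqrt(85))^(1/3))/12)*sin(2^(1/3)*sqrt(3)*z*(2/(9 + sqrt(85))^(1/3) + 2^(1/3)*(9 + sqrt(85))^(1/3))/12) + C3*exp(-2^(1/3)*z*(-2/(9 + sqrt(85))^(1/3) + 2^(1/3)*(9 + sqrt(85))^(1/3))/12)*cos(2^(1/3)*sqrt(3)*z*(2/(9 + sqrt(85))^(1/3) + 2^(1/3)*(9 + sqrt(85))^(1/3))/12) + C4*exp(2^(1/3)*z*(-2/(9 + sqrt(85))^(1/3) + 2^(1/3)*(9 + sqrt(85))^(1/3))/6)


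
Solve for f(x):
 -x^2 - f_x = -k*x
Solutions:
 f(x) = C1 + k*x^2/2 - x^3/3


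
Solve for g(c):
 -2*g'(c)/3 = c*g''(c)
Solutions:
 g(c) = C1 + C2*c^(1/3)


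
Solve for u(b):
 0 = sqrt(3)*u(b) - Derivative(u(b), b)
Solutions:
 u(b) = C1*exp(sqrt(3)*b)


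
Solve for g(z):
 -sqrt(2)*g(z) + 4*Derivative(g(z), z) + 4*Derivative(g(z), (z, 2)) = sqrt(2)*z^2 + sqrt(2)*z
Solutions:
 g(z) = C1*exp(z*(-1 + sqrt(1 + sqrt(2)))/2) + C2*exp(-z*(1 + sqrt(1 + sqrt(2)))/2) - z^2 - 4*sqrt(2)*z - z - 16 - 6*sqrt(2)


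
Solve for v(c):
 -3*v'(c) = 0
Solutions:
 v(c) = C1


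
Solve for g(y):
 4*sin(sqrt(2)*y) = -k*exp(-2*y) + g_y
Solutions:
 g(y) = C1 - k*exp(-2*y)/2 - 2*sqrt(2)*cos(sqrt(2)*y)


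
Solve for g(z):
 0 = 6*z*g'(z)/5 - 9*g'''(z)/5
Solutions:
 g(z) = C1 + Integral(C2*airyai(2^(1/3)*3^(2/3)*z/3) + C3*airybi(2^(1/3)*3^(2/3)*z/3), z)


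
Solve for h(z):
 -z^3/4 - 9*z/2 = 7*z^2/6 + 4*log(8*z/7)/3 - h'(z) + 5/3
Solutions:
 h(z) = C1 + z^4/16 + 7*z^3/18 + 9*z^2/4 + 4*z*log(z)/3 - 4*z*log(7)/3 + z/3 + 4*z*log(2)


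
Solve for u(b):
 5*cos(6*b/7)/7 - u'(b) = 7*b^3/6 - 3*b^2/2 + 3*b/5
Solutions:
 u(b) = C1 - 7*b^4/24 + b^3/2 - 3*b^2/10 + 5*sin(6*b/7)/6


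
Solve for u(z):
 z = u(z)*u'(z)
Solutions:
 u(z) = -sqrt(C1 + z^2)
 u(z) = sqrt(C1 + z^2)


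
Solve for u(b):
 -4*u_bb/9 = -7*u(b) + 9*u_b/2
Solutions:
 u(b) = C1*exp(3*b*(-27 + sqrt(1177))/16) + C2*exp(-3*b*(27 + sqrt(1177))/16)


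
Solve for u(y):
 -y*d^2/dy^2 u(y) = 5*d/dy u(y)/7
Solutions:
 u(y) = C1 + C2*y^(2/7)


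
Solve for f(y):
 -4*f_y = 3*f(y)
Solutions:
 f(y) = C1*exp(-3*y/4)


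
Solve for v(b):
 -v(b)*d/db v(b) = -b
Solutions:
 v(b) = -sqrt(C1 + b^2)
 v(b) = sqrt(C1 + b^2)


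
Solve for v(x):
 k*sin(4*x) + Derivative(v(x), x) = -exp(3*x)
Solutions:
 v(x) = C1 + k*cos(4*x)/4 - exp(3*x)/3


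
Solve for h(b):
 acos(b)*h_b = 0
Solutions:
 h(b) = C1


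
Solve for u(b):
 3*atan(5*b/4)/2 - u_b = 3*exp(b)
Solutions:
 u(b) = C1 + 3*b*atan(5*b/4)/2 - 3*exp(b) - 3*log(25*b^2 + 16)/5


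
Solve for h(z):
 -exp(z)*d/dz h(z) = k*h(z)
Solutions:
 h(z) = C1*exp(k*exp(-z))


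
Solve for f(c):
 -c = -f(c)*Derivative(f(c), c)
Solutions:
 f(c) = -sqrt(C1 + c^2)
 f(c) = sqrt(C1 + c^2)


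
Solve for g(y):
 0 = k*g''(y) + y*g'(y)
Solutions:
 g(y) = C1 + C2*sqrt(k)*erf(sqrt(2)*y*sqrt(1/k)/2)


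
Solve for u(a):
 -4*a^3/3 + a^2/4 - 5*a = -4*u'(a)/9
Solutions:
 u(a) = C1 + 3*a^4/4 - 3*a^3/16 + 45*a^2/8


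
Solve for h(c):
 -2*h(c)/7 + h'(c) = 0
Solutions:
 h(c) = C1*exp(2*c/7)


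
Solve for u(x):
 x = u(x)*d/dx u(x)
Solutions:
 u(x) = -sqrt(C1 + x^2)
 u(x) = sqrt(C1 + x^2)


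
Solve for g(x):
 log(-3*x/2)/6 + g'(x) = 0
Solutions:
 g(x) = C1 - x*log(-x)/6 + x*(-log(3) + log(2) + 1)/6


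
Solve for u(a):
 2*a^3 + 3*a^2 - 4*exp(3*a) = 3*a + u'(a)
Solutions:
 u(a) = C1 + a^4/2 + a^3 - 3*a^2/2 - 4*exp(3*a)/3


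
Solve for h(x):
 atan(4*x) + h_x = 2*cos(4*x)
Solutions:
 h(x) = C1 - x*atan(4*x) + log(16*x^2 + 1)/8 + sin(4*x)/2


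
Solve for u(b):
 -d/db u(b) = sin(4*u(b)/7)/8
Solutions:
 b/8 + 7*log(cos(4*u(b)/7) - 1)/8 - 7*log(cos(4*u(b)/7) + 1)/8 = C1


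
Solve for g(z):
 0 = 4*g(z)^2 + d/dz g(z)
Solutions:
 g(z) = 1/(C1 + 4*z)


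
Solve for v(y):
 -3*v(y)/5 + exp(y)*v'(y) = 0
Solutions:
 v(y) = C1*exp(-3*exp(-y)/5)


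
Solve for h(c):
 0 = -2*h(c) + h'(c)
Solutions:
 h(c) = C1*exp(2*c)


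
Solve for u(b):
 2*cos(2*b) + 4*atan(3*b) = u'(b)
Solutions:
 u(b) = C1 + 4*b*atan(3*b) - 2*log(9*b^2 + 1)/3 + sin(2*b)


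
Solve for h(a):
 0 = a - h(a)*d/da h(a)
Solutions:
 h(a) = -sqrt(C1 + a^2)
 h(a) = sqrt(C1 + a^2)


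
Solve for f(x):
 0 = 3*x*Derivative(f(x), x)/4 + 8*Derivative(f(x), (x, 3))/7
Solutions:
 f(x) = C1 + Integral(C2*airyai(-42^(1/3)*x/4) + C3*airybi(-42^(1/3)*x/4), x)


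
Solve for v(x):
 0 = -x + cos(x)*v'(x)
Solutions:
 v(x) = C1 + Integral(x/cos(x), x)


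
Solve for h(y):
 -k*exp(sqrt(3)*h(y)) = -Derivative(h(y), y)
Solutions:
 h(y) = sqrt(3)*(2*log(-1/(C1 + k*y)) - log(3))/6


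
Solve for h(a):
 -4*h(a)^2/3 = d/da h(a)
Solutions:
 h(a) = 3/(C1 + 4*a)


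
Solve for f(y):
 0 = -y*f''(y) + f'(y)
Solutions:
 f(y) = C1 + C2*y^2


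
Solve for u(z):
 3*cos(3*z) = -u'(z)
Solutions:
 u(z) = C1 - sin(3*z)


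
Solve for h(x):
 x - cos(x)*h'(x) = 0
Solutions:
 h(x) = C1 + Integral(x/cos(x), x)


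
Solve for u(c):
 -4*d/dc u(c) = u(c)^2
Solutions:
 u(c) = 4/(C1 + c)


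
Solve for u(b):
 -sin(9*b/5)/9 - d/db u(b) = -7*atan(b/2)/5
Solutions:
 u(b) = C1 + 7*b*atan(b/2)/5 - 7*log(b^2 + 4)/5 + 5*cos(9*b/5)/81


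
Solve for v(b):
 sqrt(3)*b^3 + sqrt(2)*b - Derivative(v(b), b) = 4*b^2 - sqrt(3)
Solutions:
 v(b) = C1 + sqrt(3)*b^4/4 - 4*b^3/3 + sqrt(2)*b^2/2 + sqrt(3)*b


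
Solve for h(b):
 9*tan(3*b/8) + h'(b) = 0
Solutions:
 h(b) = C1 + 24*log(cos(3*b/8))


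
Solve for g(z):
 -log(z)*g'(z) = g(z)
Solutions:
 g(z) = C1*exp(-li(z))


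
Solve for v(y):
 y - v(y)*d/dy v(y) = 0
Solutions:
 v(y) = -sqrt(C1 + y^2)
 v(y) = sqrt(C1 + y^2)


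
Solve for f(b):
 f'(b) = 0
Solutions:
 f(b) = C1


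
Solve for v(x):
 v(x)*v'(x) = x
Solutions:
 v(x) = -sqrt(C1 + x^2)
 v(x) = sqrt(C1 + x^2)


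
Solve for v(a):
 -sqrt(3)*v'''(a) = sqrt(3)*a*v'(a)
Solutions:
 v(a) = C1 + Integral(C2*airyai(-a) + C3*airybi(-a), a)


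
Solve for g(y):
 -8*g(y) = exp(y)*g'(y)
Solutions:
 g(y) = C1*exp(8*exp(-y))


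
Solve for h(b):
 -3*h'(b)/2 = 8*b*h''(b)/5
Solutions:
 h(b) = C1 + C2*b^(1/16)


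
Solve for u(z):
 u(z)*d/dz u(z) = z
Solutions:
 u(z) = -sqrt(C1 + z^2)
 u(z) = sqrt(C1 + z^2)


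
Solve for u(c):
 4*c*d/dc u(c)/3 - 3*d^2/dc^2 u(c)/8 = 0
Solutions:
 u(c) = C1 + C2*erfi(4*c/3)


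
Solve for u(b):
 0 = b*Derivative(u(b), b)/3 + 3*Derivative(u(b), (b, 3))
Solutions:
 u(b) = C1 + Integral(C2*airyai(-3^(1/3)*b/3) + C3*airybi(-3^(1/3)*b/3), b)


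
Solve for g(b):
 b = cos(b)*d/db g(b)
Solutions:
 g(b) = C1 + Integral(b/cos(b), b)


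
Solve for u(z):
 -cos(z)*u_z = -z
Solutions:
 u(z) = C1 + Integral(z/cos(z), z)


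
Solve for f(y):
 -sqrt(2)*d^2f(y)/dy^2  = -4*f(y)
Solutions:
 f(y) = C1*exp(-2^(3/4)*y) + C2*exp(2^(3/4)*y)


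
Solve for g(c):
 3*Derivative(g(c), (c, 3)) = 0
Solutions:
 g(c) = C1 + C2*c + C3*c^2


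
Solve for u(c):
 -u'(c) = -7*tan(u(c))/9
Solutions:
 u(c) = pi - asin(C1*exp(7*c/9))
 u(c) = asin(C1*exp(7*c/9))


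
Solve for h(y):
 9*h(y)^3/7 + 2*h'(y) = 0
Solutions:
 h(y) = -sqrt(7)*sqrt(-1/(C1 - 9*y))
 h(y) = sqrt(7)*sqrt(-1/(C1 - 9*y))


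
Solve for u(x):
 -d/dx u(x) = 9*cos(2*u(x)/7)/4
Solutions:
 9*x/4 - 7*log(sin(2*u(x)/7) - 1)/4 + 7*log(sin(2*u(x)/7) + 1)/4 = C1


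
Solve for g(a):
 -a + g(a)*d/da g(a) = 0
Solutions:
 g(a) = -sqrt(C1 + a^2)
 g(a) = sqrt(C1 + a^2)


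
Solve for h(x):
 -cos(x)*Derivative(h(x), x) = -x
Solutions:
 h(x) = C1 + Integral(x/cos(x), x)


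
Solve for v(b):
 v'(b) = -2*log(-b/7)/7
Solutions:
 v(b) = C1 - 2*b*log(-b)/7 + 2*b*(1 + log(7))/7


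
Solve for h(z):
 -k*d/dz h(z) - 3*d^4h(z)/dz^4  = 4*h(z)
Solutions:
 h(z) = C1*exp(2^(2/3)*sqrt(3)*z*(-sqrt(2^(1/3)*(3*k^2 + sqrt(9*k^4 - 16384))^(1/3) + 32/(3*k^2 + sqrt(9*k^4 - 16384))^(1/3)) + sqrt(4*sqrt(3)*k/sqrt(2^(1/3)*(3*k^2 + sqrt(9*k^4 - 16384))^(1/3) + 32/(3*k^2 + sqrt(9*k^4 - 16384))^(1/3)) - 2^(1/3)*(3*k^2 + sqrt(9*k^4 - 16384))^(1/3) - 32/(3*k^2 + sqrt(9*k^4 - 16384))^(1/3)))/12) + C2*exp(2^(2/3)*sqrt(3)*z*(sqrt(2^(1/3)*(3*k^2 + sqrt(9*k^4 - 16384))^(1/3) + 32/(3*k^2 + sqrt(9*k^4 - 16384))^(1/3)) - sqrt(-4*sqrt(3)*k/sqrt(2^(1/3)*(3*k^2 + sqrt(9*k^4 - 16384))^(1/3) + 32/(3*k^2 + sqrt(9*k^4 - 16384))^(1/3)) - 2^(1/3)*(3*k^2 + sqrt(9*k^4 - 16384))^(1/3) - 32/(3*k^2 + sqrt(9*k^4 - 16384))^(1/3)))/12) + C3*exp(2^(2/3)*sqrt(3)*z*(sqrt(2^(1/3)*(3*k^2 + sqrt(9*k^4 - 16384))^(1/3) + 32/(3*k^2 + sqrt(9*k^4 - 16384))^(1/3)) + sqrt(-4*sqrt(3)*k/sqrt(2^(1/3)*(3*k^2 + sqrt(9*k^4 - 16384))^(1/3) + 32/(3*k^2 + sqrt(9*k^4 - 16384))^(1/3)) - 2^(1/3)*(3*k^2 + sqrt(9*k^4 - 16384))^(1/3) - 32/(3*k^2 + sqrt(9*k^4 - 16384))^(1/3)))/12) + C4*exp(-2^(2/3)*sqrt(3)*z*(sqrt(2^(1/3)*(3*k^2 + sqrt(9*k^4 - 16384))^(1/3) + 32/(3*k^2 + sqrt(9*k^4 - 16384))^(1/3)) + sqrt(4*sqrt(3)*k/sqrt(2^(1/3)*(3*k^2 + sqrt(9*k^4 - 16384))^(1/3) + 32/(3*k^2 + sqrt(9*k^4 - 16384))^(1/3)) - 2^(1/3)*(3*k^2 + sqrt(9*k^4 - 16384))^(1/3) - 32/(3*k^2 + sqrt(9*k^4 - 16384))^(1/3)))/12)


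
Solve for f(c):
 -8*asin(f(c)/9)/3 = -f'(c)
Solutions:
 Integral(1/asin(_y/9), (_y, f(c))) = C1 + 8*c/3


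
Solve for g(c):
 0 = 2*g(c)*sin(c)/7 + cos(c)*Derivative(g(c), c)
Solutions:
 g(c) = C1*cos(c)^(2/7)


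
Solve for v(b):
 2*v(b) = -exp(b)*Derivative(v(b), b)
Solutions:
 v(b) = C1*exp(2*exp(-b))


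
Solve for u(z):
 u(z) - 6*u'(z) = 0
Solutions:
 u(z) = C1*exp(z/6)


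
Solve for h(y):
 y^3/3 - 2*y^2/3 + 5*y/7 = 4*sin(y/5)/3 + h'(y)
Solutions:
 h(y) = C1 + y^4/12 - 2*y^3/9 + 5*y^2/14 + 20*cos(y/5)/3


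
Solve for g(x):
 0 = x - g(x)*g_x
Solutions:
 g(x) = -sqrt(C1 + x^2)
 g(x) = sqrt(C1 + x^2)


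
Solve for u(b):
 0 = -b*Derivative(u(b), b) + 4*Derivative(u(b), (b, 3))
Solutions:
 u(b) = C1 + Integral(C2*airyai(2^(1/3)*b/2) + C3*airybi(2^(1/3)*b/2), b)


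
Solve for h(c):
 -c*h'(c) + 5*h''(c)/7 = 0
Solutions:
 h(c) = C1 + C2*erfi(sqrt(70)*c/10)


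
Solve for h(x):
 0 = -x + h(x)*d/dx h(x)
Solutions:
 h(x) = -sqrt(C1 + x^2)
 h(x) = sqrt(C1 + x^2)


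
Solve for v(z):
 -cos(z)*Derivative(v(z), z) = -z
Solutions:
 v(z) = C1 + Integral(z/cos(z), z)


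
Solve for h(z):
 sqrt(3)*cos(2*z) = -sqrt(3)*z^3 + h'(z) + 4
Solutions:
 h(z) = C1 + sqrt(3)*z^4/4 - 4*z + sqrt(3)*sin(2*z)/2


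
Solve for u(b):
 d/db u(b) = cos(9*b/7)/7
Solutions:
 u(b) = C1 + sin(9*b/7)/9


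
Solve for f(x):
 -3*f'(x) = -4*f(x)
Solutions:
 f(x) = C1*exp(4*x/3)


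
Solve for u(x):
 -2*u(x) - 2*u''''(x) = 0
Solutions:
 u(x) = (C1*sin(sqrt(2)*x/2) + C2*cos(sqrt(2)*x/2))*exp(-sqrt(2)*x/2) + (C3*sin(sqrt(2)*x/2) + C4*cos(sqrt(2)*x/2))*exp(sqrt(2)*x/2)


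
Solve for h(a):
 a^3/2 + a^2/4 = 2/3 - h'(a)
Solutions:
 h(a) = C1 - a^4/8 - a^3/12 + 2*a/3


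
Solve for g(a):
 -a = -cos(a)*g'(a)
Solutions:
 g(a) = C1 + Integral(a/cos(a), a)


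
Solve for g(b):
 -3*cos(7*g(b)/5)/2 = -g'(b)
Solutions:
 -3*b/2 - 5*log(sin(7*g(b)/5) - 1)/14 + 5*log(sin(7*g(b)/5) + 1)/14 = C1


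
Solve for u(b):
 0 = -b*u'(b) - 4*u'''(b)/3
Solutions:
 u(b) = C1 + Integral(C2*airyai(-6^(1/3)*b/2) + C3*airybi(-6^(1/3)*b/2), b)


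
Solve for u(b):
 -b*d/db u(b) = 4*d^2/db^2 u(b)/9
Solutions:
 u(b) = C1 + C2*erf(3*sqrt(2)*b/4)


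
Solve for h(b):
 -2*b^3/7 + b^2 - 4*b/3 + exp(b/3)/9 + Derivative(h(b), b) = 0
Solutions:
 h(b) = C1 + b^4/14 - b^3/3 + 2*b^2/3 - exp(b/3)/3


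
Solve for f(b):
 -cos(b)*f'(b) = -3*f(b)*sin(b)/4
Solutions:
 f(b) = C1/cos(b)^(3/4)


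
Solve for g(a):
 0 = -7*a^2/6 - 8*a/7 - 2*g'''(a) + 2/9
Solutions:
 g(a) = C1 + C2*a + C3*a^2 - 7*a^5/720 - a^4/42 + a^3/54


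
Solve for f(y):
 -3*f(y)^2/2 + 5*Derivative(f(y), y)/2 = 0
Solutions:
 f(y) = -5/(C1 + 3*y)


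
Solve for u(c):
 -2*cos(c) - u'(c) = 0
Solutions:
 u(c) = C1 - 2*sin(c)


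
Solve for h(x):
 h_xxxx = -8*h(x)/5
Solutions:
 h(x) = (C1*sin(2^(1/4)*5^(3/4)*x/5) + C2*cos(2^(1/4)*5^(3/4)*x/5))*exp(-2^(1/4)*5^(3/4)*x/5) + (C3*sin(2^(1/4)*5^(3/4)*x/5) + C4*cos(2^(1/4)*5^(3/4)*x/5))*exp(2^(1/4)*5^(3/4)*x/5)


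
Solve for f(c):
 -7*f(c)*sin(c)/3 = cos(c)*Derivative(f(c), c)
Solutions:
 f(c) = C1*cos(c)^(7/3)


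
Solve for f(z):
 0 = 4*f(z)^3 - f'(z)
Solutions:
 f(z) = -sqrt(2)*sqrt(-1/(C1 + 4*z))/2
 f(z) = sqrt(2)*sqrt(-1/(C1 + 4*z))/2


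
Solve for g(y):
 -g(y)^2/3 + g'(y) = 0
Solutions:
 g(y) = -3/(C1 + y)


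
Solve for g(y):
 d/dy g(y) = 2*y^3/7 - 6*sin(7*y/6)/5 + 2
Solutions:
 g(y) = C1 + y^4/14 + 2*y + 36*cos(7*y/6)/35


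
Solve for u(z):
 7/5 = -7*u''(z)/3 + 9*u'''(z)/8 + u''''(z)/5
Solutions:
 u(z) = C1 + C2*z + C3*exp(z*(-135 + sqrt(45105))/48) + C4*exp(-z*(135 + sqrt(45105))/48) - 3*z^2/10


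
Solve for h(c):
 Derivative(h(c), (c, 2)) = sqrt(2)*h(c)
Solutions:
 h(c) = C1*exp(-2^(1/4)*c) + C2*exp(2^(1/4)*c)


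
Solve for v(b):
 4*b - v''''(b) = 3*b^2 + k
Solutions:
 v(b) = C1 + C2*b + C3*b^2 + C4*b^3 - b^6/120 + b^5/30 - b^4*k/24


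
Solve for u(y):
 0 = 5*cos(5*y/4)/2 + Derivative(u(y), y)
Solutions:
 u(y) = C1 - 2*sin(5*y/4)


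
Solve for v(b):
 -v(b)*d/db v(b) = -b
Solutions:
 v(b) = -sqrt(C1 + b^2)
 v(b) = sqrt(C1 + b^2)


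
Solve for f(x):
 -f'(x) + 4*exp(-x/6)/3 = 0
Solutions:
 f(x) = C1 - 8*exp(-x/6)


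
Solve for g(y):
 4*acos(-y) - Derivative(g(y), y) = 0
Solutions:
 g(y) = C1 + 4*y*acos(-y) + 4*sqrt(1 - y^2)


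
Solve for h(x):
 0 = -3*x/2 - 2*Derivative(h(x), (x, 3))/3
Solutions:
 h(x) = C1 + C2*x + C3*x^2 - 3*x^4/32


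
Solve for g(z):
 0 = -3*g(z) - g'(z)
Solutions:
 g(z) = C1*exp(-3*z)


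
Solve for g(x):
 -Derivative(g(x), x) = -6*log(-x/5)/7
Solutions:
 g(x) = C1 + 6*x*log(-x)/7 + 6*x*(-log(5) - 1)/7


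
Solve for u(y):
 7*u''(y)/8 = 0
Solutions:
 u(y) = C1 + C2*y


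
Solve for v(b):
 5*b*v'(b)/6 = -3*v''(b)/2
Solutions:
 v(b) = C1 + C2*erf(sqrt(10)*b/6)


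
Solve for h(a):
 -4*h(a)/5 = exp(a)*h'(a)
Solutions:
 h(a) = C1*exp(4*exp(-a)/5)


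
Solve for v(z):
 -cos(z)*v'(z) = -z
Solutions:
 v(z) = C1 + Integral(z/cos(z), z)


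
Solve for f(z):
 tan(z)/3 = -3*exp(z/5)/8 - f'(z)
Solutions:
 f(z) = C1 - 15*exp(z/5)/8 + log(cos(z))/3


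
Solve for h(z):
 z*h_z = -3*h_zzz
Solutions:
 h(z) = C1 + Integral(C2*airyai(-3^(2/3)*z/3) + C3*airybi(-3^(2/3)*z/3), z)


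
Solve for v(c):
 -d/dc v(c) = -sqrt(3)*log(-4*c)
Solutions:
 v(c) = C1 + sqrt(3)*c*log(-c) + sqrt(3)*c*(-1 + 2*log(2))


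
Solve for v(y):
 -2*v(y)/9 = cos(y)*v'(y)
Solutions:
 v(y) = C1*(sin(y) - 1)^(1/9)/(sin(y) + 1)^(1/9)


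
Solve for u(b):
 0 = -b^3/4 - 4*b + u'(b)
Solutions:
 u(b) = C1 + b^4/16 + 2*b^2


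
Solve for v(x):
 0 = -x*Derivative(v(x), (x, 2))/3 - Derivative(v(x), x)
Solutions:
 v(x) = C1 + C2/x^2


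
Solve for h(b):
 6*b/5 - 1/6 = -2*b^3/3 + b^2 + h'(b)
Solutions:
 h(b) = C1 + b^4/6 - b^3/3 + 3*b^2/5 - b/6


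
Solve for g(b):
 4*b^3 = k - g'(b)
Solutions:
 g(b) = C1 - b^4 + b*k


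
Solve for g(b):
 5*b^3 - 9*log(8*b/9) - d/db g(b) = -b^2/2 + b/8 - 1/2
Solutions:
 g(b) = C1 + 5*b^4/4 + b^3/6 - b^2/16 - 9*b*log(b) - 27*b*log(2) + 19*b/2 + 18*b*log(3)


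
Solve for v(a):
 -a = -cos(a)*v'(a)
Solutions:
 v(a) = C1 + Integral(a/cos(a), a)


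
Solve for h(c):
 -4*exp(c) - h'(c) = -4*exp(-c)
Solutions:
 h(c) = C1 - 8*cosh(c)


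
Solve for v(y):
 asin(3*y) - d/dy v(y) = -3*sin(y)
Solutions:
 v(y) = C1 + y*asin(3*y) + sqrt(1 - 9*y^2)/3 - 3*cos(y)


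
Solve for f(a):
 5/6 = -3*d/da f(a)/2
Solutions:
 f(a) = C1 - 5*a/9


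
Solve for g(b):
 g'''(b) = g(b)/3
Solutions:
 g(b) = C3*exp(3^(2/3)*b/3) + (C1*sin(3^(1/6)*b/2) + C2*cos(3^(1/6)*b/2))*exp(-3^(2/3)*b/6)


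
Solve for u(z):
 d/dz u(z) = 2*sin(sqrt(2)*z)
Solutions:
 u(z) = C1 - sqrt(2)*cos(sqrt(2)*z)


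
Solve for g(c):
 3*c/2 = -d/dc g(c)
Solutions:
 g(c) = C1 - 3*c^2/4


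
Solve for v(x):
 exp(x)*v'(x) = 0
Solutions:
 v(x) = C1


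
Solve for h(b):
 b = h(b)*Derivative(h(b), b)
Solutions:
 h(b) = -sqrt(C1 + b^2)
 h(b) = sqrt(C1 + b^2)


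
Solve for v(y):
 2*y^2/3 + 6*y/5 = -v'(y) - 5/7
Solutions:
 v(y) = C1 - 2*y^3/9 - 3*y^2/5 - 5*y/7


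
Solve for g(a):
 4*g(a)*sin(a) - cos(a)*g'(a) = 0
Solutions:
 g(a) = C1/cos(a)^4


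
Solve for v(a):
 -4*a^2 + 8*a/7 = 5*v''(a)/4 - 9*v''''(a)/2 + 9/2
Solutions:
 v(a) = C1 + C2*a + C3*exp(-sqrt(10)*a/6) + C4*exp(sqrt(10)*a/6) - 4*a^4/15 + 16*a^3/105 - 333*a^2/25


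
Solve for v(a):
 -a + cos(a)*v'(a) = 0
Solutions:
 v(a) = C1 + Integral(a/cos(a), a)
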